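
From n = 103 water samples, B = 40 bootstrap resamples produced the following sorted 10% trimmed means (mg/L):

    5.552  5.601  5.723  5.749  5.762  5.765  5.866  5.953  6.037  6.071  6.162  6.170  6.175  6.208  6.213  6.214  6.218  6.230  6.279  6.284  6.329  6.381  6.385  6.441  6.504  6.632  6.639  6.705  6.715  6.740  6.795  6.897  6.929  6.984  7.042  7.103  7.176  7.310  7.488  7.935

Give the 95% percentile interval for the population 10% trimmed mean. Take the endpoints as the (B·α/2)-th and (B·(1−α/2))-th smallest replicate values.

(5.552, 7.488)

α = 0.05; lower rank = 40 × 0.025 = 1; upper rank = 40 × 0.975 = 39.
The 1st smallest replicate is 5.552; the 39th is 7.488.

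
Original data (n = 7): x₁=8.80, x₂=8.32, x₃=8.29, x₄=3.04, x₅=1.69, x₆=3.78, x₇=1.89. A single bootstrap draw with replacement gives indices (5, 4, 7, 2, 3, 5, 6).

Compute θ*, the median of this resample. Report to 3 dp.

θ* = 3.040

Resample values: 1.69, 3.04, 1.89, 8.32, 8.29, 1.69, 3.78.
Sorted: 1.69, 1.69, 1.89, 3.04, 3.78, 8.29, 8.32
Median = middle value = 3.040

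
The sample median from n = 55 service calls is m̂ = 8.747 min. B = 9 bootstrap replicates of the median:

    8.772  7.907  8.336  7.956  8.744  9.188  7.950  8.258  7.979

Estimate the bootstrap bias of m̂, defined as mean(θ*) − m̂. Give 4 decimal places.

mean(θ*) = (8.772 + 7.907 + 8.336 + 7.956 + 8.744 + 9.188 + 7.950 + 8.258 + 7.979) / 9 = 8.34333
bias = 8.34333 − 8.747

bias = −0.4037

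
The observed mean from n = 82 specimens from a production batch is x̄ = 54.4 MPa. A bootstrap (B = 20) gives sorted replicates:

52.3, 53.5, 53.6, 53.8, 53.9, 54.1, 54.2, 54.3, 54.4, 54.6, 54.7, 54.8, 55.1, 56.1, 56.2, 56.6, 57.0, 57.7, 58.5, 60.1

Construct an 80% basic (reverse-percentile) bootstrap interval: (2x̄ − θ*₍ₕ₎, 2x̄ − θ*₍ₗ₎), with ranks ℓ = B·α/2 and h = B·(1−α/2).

(51.1, 55.3)

Percentile endpoints at ranks 2 and 18: θ*₍2₎ = 53.5, θ*₍18₎ = 57.7.
Basic interval reflects these around x̄:
  lower = 2 × 54.4 − 57.7 = 51.1
  upper = 2 × 54.4 − 53.5 = 55.3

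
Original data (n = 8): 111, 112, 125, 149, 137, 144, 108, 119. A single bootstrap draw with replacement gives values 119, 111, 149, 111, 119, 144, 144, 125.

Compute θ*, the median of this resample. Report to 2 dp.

Sorted: 111, 111, 119, 119, 125, 144, 144, 149
Median = average of the two middle values = 122.00

θ* = 122.00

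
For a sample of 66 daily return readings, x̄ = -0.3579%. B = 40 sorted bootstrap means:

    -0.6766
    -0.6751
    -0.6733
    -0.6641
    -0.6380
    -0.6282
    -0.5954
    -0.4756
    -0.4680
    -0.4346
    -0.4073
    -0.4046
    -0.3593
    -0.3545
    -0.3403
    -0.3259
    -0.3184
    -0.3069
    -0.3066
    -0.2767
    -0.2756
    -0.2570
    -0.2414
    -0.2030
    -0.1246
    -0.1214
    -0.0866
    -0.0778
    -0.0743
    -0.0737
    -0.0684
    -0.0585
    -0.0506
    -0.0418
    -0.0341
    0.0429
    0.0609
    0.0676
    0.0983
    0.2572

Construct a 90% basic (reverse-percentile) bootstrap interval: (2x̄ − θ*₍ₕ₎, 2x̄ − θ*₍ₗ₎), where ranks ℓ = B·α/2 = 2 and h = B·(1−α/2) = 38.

(-0.7834, -0.0407)

Percentile endpoints at ranks 2 and 38: θ*₍2₎ = -0.6751, θ*₍38₎ = 0.0676.
Basic interval reflects these around x̄:
  lower = 2 × -0.3579 − 0.0676 = -0.7834
  upper = 2 × -0.3579 − -0.6751 = -0.0407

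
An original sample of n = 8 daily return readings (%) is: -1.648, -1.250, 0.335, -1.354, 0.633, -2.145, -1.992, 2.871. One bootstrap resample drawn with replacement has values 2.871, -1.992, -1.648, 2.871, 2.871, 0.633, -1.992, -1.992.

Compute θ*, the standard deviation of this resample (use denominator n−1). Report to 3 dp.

Mean = 0.2028; sum of squared deviations = 39.4198
s² = 39.4198 / 7 = 5.6314
s = √5.6314 = 2.373

θ* = 2.373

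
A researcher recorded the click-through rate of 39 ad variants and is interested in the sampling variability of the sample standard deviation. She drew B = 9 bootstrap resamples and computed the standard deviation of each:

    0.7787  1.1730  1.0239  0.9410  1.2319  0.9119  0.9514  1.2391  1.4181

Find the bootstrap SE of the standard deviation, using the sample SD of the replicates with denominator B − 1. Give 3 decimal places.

Bootstrap SE is the standard deviation of the 9 replicate standard deviations.
Mean of replicates: (0.7787 + 1.1730 + 1.0239 + 0.9410 + 1.2319 + 0.9119 + 0.9514 + 1.2391 + 1.4181) / 9 = 9.66900 / 9 = 1.07433
Sum of squared deviations: (−0.29563)² + (+0.09867)² + (−0.05043)² + (−0.13333)² + (+0.15757)² + (−0.16243)² + (−0.12293)² + (+0.16477)² + (+0.34377)² = 0.32910
Variance = 0.32910 / 8 = 0.04114
SE* = √0.04114

SE* = 0.203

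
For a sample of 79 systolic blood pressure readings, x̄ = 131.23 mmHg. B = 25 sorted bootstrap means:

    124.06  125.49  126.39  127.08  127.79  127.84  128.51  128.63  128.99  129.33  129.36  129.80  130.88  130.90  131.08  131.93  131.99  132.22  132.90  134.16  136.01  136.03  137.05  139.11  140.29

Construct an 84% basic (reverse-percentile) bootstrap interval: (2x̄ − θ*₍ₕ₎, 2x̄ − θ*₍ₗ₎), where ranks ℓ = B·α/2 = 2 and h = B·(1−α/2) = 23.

(125.41, 136.97)

Percentile endpoints at ranks 2 and 23: θ*₍2₎ = 125.49, θ*₍23₎ = 137.05.
Basic interval reflects these around x̄:
  lower = 2 × 131.23 − 137.05 = 125.41
  upper = 2 × 131.23 − 125.49 = 136.97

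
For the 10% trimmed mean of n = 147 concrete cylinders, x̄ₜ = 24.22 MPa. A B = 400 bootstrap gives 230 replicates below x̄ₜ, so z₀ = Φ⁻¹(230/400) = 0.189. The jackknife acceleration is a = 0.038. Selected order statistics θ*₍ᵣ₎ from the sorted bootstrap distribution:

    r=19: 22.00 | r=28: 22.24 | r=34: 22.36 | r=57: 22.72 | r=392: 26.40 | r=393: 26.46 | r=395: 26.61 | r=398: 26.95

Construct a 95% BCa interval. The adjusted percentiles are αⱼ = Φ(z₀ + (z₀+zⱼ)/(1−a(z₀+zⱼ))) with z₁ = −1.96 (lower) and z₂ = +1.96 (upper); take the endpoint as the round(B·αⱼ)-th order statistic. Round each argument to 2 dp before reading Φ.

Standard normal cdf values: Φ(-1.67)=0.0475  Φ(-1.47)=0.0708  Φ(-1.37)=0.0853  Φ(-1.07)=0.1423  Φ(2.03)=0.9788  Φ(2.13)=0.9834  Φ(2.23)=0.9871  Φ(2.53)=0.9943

(22.24, 26.95)

Lower: z₀ + z₁ = 0.189 + (-1.960) = -1.771; 1 − a(z₀+z₁) = 1 − (0.038)(-1.771) = 1.0673; argument = 0.189 + (-1.771)/1.0673 = -1.4703 → -1.47.
α₁ = Φ(-1.47) = 0.0708; rank = round(400 × 0.0708) = 28; θ*₍28₎ = 22.24.
Upper: z₀ + z₂ = 2.149; 1 − a(z₀+z₂) = 0.9183; argument = 2.5291 → 2.53; α₂ = 0.9943; rank = 398; θ*₍398₎ = 26.95.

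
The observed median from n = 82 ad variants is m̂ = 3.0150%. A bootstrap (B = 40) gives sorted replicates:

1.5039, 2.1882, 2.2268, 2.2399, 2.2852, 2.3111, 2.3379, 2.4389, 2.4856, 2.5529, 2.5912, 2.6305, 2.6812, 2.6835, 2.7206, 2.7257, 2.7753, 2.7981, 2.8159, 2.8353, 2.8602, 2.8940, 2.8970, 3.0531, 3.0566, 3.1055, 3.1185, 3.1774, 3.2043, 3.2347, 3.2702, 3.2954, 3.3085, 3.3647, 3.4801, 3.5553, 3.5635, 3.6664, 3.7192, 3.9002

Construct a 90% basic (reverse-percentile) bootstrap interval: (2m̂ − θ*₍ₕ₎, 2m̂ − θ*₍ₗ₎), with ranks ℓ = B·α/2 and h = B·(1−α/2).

Percentile endpoints at ranks 2 and 38: θ*₍2₎ = 2.1882, θ*₍38₎ = 3.6664.
Basic interval reflects these around m̂:
  lower = 2 × 3.0150 − 3.6664 = 2.3636
  upper = 2 × 3.0150 − 2.1882 = 3.8418

(2.3636, 3.8418)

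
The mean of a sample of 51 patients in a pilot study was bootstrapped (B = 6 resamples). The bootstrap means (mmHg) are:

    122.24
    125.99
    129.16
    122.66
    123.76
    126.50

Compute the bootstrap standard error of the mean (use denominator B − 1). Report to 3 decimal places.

SE* = 2.651

Bootstrap SE is the standard deviation of the 6 replicate means.
Mean of replicates: (122.24 + 125.99 + 129.16 + 122.66 + 123.76 + 126.50) / 6 = 750.3100 / 6 = 125.0517
Sum of squared deviations: (−2.8117)² + (+0.9383)² + (+4.1083)² + (−2.3917)² + (−1.2917)² + (+1.4483)² = 35.1505
Variance = 35.1505 / 5 = 7.0301
SE* = √7.0301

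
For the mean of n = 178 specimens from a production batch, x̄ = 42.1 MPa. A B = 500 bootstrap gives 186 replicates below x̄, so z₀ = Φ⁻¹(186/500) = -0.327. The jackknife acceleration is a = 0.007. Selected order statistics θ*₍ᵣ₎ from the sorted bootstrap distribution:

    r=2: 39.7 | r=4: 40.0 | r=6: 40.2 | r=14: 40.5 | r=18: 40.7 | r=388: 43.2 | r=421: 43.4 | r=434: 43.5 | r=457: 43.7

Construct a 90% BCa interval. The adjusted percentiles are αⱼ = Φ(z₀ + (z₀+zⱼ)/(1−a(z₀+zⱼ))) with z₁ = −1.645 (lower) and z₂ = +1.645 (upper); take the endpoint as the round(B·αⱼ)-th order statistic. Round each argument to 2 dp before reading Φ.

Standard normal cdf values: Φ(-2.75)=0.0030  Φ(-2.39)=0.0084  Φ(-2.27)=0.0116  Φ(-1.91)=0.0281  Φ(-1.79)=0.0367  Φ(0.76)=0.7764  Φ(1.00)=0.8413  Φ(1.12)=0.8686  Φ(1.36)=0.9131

Lower: z₀ + z₁ = -0.327 + (-1.645) = -1.972; 1 − a(z₀+z₁) = 1 − (0.007)(-1.972) = 1.0138; argument = -0.327 + (-1.972)/1.0138 = -2.2721 → -2.27.
α₁ = Φ(-2.27) = 0.0116; rank = round(500 × 0.0116) = 6; θ*₍6₎ = 40.2.
Upper: z₀ + z₂ = 1.318; 1 − a(z₀+z₂) = 0.9908; argument = 1.0033 → 1.00; α₂ = 0.8413; rank = 421; θ*₍421₎ = 43.4.

(40.2, 43.4)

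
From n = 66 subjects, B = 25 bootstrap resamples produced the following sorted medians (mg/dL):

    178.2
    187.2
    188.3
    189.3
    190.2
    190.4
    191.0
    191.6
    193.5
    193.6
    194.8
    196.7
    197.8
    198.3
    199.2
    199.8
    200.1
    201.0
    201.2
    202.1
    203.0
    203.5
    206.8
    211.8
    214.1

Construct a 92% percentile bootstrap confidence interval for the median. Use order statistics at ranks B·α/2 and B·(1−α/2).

(178.2, 211.8)

α = 0.08; lower rank = 25 × 0.040 = 1; upper rank = 25 × 0.960 = 24.
The 1st smallest replicate is 178.2; the 24th is 211.8.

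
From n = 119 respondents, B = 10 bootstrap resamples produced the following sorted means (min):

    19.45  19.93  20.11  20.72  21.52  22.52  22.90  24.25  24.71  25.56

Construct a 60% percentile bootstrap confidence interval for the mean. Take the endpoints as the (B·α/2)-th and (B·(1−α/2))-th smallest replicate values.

(19.93, 24.25)

α = 0.40; lower rank = 10 × 0.200 = 2; upper rank = 10 × 0.800 = 8.
The 2nd smallest replicate is 19.93; the 8th is 24.25.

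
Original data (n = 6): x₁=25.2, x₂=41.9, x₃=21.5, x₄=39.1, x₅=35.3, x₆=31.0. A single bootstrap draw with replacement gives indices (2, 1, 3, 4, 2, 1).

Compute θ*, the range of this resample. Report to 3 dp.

θ* = 20.400

Resample values: 41.9, 25.2, 21.5, 39.1, 41.9, 25.2.
Range = 41.9 − 21.5 = 20.400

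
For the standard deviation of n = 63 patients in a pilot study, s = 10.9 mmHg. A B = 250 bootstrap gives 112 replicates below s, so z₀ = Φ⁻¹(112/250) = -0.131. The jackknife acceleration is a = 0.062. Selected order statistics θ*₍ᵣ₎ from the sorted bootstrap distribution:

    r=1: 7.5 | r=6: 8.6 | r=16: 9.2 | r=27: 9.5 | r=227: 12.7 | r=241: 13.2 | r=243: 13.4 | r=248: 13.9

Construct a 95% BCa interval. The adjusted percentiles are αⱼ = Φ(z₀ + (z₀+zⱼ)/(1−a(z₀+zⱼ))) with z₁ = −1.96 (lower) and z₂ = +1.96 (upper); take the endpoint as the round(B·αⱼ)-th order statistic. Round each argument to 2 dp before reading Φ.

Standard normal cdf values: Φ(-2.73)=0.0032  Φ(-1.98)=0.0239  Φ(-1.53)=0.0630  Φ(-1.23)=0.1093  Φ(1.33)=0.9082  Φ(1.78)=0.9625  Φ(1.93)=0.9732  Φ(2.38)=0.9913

Lower: z₀ + z₁ = -0.131 + (-1.960) = -2.091; 1 − a(z₀+z₁) = 1 − (0.062)(-2.091) = 1.1296; argument = -0.131 + (-2.091)/1.1296 = -1.9820 → -1.98.
α₁ = Φ(-1.98) = 0.0239; rank = round(250 × 0.0239) = 6; θ*₍6₎ = 8.6.
Upper: z₀ + z₂ = 1.829; 1 − a(z₀+z₂) = 0.8866; argument = 1.9319 → 1.93; α₂ = 0.9732; rank = 243; θ*₍243₎ = 13.4.

(8.6, 13.4)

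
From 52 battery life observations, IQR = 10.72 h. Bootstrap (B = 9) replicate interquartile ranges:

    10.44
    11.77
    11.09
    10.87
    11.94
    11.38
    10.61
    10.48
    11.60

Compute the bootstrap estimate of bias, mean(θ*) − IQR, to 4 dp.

bias = +0.4111

mean(θ*) = (10.44 + 11.77 + 11.09 + 10.87 + 11.94 + 11.38 + 10.61 + 10.48 + 11.60) / 9 = 11.13111
bias = 11.13111 − 10.72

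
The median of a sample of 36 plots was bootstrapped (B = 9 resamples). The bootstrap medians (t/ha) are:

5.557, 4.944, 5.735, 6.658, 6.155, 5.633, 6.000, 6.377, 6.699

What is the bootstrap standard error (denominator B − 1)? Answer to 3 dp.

Bootstrap SE is the standard deviation of the 9 replicate medians.
Mean of replicates: (5.557 + 4.944 + 5.735 + 6.658 + 6.155 + 5.633 + 6.000 + 6.377 + 6.699) / 9 = 53.7580 / 9 = 5.9731
Sum of squared deviations: (−0.4161)² + (−1.0291)² + (−0.2381)² + (+0.6849)² + (+0.1819)² + (−0.3401)² + (+0.0269)² + (+0.4039)² + (+0.7259)² = 2.5975
Variance = 2.5975 / 8 = 0.3247
SE* = √0.3247

SE* = 0.570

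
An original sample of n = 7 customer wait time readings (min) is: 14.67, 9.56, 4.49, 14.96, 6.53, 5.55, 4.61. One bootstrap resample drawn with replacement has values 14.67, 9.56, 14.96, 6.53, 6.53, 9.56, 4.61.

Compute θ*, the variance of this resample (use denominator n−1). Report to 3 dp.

θ* = 16.350

Mean = 9.4886; sum of squared deviations = 98.1007
s² = 98.1007 / 6 = 16.3501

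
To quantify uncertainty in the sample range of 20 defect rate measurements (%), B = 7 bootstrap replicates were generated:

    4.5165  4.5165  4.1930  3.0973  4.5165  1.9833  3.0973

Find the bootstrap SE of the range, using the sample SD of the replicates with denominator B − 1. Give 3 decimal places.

SE* = 0.993

Bootstrap SE is the standard deviation of the 7 replicate ranges.
Mean of replicates: (4.5165 + 4.5165 + 4.1930 + 3.0973 + 4.5165 + 1.9833 + 3.0973) / 7 = 25.92040 / 7 = 3.70291
Sum of squared deviations: (+0.81359)² + (+0.81359)² + (+0.49009)² + (−0.60561)² + (+0.81359)² + (−1.71961)² + (−0.60561)² = 5.91656
Variance = 5.91656 / 6 = 0.98609
SE* = √0.98609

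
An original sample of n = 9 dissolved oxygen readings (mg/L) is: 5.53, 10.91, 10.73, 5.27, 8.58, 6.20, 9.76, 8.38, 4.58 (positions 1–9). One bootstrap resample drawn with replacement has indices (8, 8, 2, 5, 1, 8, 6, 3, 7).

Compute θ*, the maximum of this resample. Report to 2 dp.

Resample values: 8.38, 8.38, 10.91, 8.58, 5.53, 8.38, 6.20, 10.73, 9.76.
Maximum = 10.91

θ* = 10.91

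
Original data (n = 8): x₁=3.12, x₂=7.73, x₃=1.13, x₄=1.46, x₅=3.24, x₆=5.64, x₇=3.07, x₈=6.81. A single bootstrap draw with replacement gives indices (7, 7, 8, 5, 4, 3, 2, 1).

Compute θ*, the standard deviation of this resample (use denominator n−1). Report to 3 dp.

Resample values: 3.07, 3.07, 6.81, 3.24, 1.46, 1.13, 7.73, 3.12.
Mean = 3.7037; sum of squared deviations = 38.8772
s² = 38.8772 / 7 = 5.5539
s = √5.5539 = 2.357

θ* = 2.357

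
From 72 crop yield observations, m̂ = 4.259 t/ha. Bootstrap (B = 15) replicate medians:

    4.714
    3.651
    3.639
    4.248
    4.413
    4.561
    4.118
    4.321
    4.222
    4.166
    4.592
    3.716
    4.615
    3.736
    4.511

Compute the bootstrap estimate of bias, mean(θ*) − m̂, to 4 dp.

mean(θ*) = (4.714 + 3.651 + 3.639 + 4.248 + 4.413 + 4.561 + 4.118 + 4.321 + 4.222 + 4.166 + 4.592 + 3.716 + 4.615 + 3.736 + 4.511) / 15 = 4.21487
bias = 4.21487 − 4.259

bias = −0.0441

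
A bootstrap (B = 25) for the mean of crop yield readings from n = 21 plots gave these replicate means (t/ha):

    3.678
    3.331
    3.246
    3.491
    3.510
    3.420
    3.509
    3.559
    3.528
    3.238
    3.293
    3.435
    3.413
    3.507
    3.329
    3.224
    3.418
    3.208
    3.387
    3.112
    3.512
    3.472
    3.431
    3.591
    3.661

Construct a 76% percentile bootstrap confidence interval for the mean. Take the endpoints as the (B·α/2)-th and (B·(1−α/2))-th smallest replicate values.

Sorted replicates: 3.112, 3.208, 3.224, 3.238, 3.246, 3.293, 3.329, 3.331, 3.387, 3.413, 3.418, 3.420, 3.431, 3.435, 3.472, 3.491, 3.507, 3.509, 3.510, 3.512, 3.528, 3.559, 3.591, 3.661, 3.678
α = 0.24; lower rank = 25 × 0.120 = 3; upper rank = 25 × 0.880 = 22.
The 3rd smallest replicate is 3.224; the 22nd is 3.559.

(3.224, 3.559)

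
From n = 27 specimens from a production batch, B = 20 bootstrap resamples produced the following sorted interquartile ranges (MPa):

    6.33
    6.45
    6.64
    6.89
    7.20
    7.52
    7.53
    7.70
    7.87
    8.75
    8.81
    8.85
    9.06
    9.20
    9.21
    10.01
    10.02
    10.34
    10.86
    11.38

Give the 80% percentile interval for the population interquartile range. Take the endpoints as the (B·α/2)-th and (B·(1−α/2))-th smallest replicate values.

α = 0.20; lower rank = 20 × 0.100 = 2; upper rank = 20 × 0.900 = 18.
The 2nd smallest replicate is 6.45; the 18th is 10.34.

(6.45, 10.34)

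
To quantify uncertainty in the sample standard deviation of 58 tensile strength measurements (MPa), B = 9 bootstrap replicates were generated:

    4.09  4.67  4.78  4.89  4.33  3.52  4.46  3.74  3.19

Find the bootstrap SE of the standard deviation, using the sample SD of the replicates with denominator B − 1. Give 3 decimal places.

Bootstrap SE is the standard deviation of the 9 replicate standard deviations.
Mean of replicates: (4.09 + 4.67 + 4.78 + 4.89 + 4.33 + 3.52 + 4.46 + 3.74 + 3.19) / 9 = 37.6700 / 9 = 4.1856
Sum of squared deviations: (−0.0956)² + (+0.4844)² + (+0.5944)² + (+0.7044)² + (+0.1444)² + (−0.6656)² + (+0.2744)² + (−0.4456)² + (−0.9956)² = 2.8222
Variance = 2.8222 / 8 = 0.3528
SE* = √0.3528

SE* = 0.594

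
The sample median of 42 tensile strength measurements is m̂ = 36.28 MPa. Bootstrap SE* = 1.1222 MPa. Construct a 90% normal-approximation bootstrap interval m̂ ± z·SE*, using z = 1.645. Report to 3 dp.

(34.434, 38.126)

Margin = 1.645 × 1.1222 = 1.8460
Interval: 36.28 ± 1.8460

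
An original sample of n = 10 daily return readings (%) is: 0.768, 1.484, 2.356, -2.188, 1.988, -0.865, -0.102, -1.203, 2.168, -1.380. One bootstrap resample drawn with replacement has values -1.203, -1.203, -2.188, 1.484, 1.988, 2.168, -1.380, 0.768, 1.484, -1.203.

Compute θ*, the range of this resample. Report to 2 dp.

Range = 2.168 − -2.188 = 4.36

θ* = 4.36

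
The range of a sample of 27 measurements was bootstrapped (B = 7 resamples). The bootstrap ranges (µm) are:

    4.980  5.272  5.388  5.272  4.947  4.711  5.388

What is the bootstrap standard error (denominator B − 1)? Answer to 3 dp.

Bootstrap SE is the standard deviation of the 7 replicate ranges.
Mean of replicates: (4.980 + 5.272 + 5.388 + 5.272 + 4.947 + 4.711 + 5.388) / 7 = 35.9580 / 7 = 5.1369
Sum of squared deviations: (−0.1569)² + (+0.1351)² + (+0.2511)² + (+0.1351)² + (−0.1899)² + (−0.4259)² + (+0.2511)² = 0.4047
Variance = 0.4047 / 6 = 0.0674
SE* = √0.0674

SE* = 0.260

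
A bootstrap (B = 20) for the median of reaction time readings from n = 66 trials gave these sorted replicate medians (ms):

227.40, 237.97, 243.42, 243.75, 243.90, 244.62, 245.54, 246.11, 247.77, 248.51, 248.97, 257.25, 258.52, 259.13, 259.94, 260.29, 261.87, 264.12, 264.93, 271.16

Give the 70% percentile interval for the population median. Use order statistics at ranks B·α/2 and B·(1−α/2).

(243.42, 261.87)

α = 0.30; lower rank = 20 × 0.150 = 3; upper rank = 20 × 0.850 = 17.
The 3rd smallest replicate is 243.42; the 17th is 261.87.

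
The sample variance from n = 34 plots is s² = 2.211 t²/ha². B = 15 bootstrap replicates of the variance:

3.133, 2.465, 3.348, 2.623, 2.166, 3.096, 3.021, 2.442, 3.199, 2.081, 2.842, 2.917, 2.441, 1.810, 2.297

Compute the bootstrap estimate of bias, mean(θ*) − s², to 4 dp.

mean(θ*) = (3.133 + 2.465 + 3.348 + 2.623 + 2.166 + 3.096 + 3.021 + 2.442 + 3.199 + 2.081 + 2.842 + 2.917 + 2.441 + 1.810 + 2.297) / 15 = 2.65873
bias = 2.65873 − 2.211

bias = +0.4477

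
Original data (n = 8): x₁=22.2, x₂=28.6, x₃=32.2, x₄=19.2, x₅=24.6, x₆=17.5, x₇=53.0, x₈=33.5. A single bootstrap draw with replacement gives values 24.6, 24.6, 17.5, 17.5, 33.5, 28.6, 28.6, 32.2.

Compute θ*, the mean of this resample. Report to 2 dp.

Mean = (24.6 + 24.6 + 17.5 + 17.5 + 33.5 + 28.6 + 28.6 + 32.2) / 8 = 207.10 / 8 = 25.89

θ* = 25.89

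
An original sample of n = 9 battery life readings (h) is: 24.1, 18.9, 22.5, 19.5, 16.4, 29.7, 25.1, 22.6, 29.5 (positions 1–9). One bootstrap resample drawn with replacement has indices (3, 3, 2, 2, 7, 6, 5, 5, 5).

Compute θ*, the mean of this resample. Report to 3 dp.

θ* = 20.756

Resample values: 22.5, 22.5, 18.9, 18.9, 25.1, 29.7, 16.4, 16.4, 16.4.
Mean = (22.5 + 22.5 + 18.9 + 18.9 + 25.1 + 29.7 + 16.4 + 16.4 + 16.4) / 9 = 186.80 / 9 = 20.756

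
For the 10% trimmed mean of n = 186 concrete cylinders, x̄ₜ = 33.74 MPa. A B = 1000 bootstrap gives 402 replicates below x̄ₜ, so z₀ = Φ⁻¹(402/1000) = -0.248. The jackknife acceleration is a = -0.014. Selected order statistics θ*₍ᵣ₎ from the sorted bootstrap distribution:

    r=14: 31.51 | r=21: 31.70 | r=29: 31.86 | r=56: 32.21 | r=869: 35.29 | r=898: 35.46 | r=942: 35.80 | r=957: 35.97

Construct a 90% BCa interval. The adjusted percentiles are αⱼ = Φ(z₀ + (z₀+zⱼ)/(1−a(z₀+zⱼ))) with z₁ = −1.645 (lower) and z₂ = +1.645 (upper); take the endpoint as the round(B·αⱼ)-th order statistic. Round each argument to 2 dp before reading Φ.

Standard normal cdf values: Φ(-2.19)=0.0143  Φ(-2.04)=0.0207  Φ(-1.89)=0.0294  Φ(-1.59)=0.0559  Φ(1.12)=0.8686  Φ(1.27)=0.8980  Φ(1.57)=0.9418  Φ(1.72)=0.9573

Lower: z₀ + z₁ = -0.248 + (-1.645) = -1.893; 1 − a(z₀+z₁) = 1 − (-0.014)(-1.893) = 0.9735; argument = -0.248 + (-1.893)/0.9735 = -2.1925 → -2.19.
α₁ = Φ(-2.19) = 0.0143; rank = round(1000 × 0.0143) = 14; θ*₍14₎ = 31.51.
Upper: z₀ + z₂ = 1.397; 1 − a(z₀+z₂) = 1.0196; argument = 1.1222 → 1.12; α₂ = 0.8686; rank = 869; θ*₍869₎ = 35.29.

(31.51, 35.29)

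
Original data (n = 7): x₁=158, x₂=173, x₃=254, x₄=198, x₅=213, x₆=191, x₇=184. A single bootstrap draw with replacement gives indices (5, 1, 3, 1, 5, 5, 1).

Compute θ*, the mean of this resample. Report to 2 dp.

Resample values: 213, 158, 254, 158, 213, 213, 158.
Mean = (213 + 158 + 254 + 158 + 213 + 213 + 158) / 7 = 1367.0 / 7 = 195.29

θ* = 195.29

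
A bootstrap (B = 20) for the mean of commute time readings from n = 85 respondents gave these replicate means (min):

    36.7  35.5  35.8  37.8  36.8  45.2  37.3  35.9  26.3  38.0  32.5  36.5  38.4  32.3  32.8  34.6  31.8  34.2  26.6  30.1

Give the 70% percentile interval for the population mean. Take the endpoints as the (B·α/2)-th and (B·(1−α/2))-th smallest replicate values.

(30.1, 37.8)

Sorted replicates: 26.3, 26.6, 30.1, 31.8, 32.3, 32.5, 32.8, 34.2, 34.6, 35.5, 35.8, 35.9, 36.5, 36.7, 36.8, 37.3, 37.8, 38.0, 38.4, 45.2
α = 0.30; lower rank = 20 × 0.150 = 3; upper rank = 20 × 0.850 = 17.
The 3rd smallest replicate is 30.1; the 17th is 37.8.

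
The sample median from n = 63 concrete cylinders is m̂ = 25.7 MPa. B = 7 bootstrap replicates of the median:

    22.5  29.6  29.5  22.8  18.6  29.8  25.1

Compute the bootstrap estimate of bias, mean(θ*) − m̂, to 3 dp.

bias = −0.286

mean(θ*) = (22.5 + 29.6 + 29.5 + 22.8 + 18.6 + 29.8 + 25.1) / 7 = 25.4143
bias = 25.4143 − 25.7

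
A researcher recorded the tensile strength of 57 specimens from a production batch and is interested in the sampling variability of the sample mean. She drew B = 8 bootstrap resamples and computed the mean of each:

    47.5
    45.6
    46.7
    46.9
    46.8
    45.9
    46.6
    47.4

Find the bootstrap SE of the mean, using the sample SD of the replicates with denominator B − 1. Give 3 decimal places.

Bootstrap SE is the standard deviation of the 8 replicate means.
Mean of replicates: (47.5 + 45.6 + 46.7 + 46.9 + 46.8 + 45.9 + 46.6 + 47.4) / 8 = 373.4000 / 8 = 46.6750
Sum of squared deviations: (+0.8250)² + (−1.0750)² + (+0.0250)² + (+0.2250)² + (+0.1250)² + (−0.7750)² + (−0.0750)² + (+0.7250)² = 3.0350
Variance = 3.0350 / 7 = 0.4336
SE* = √0.4336

SE* = 0.658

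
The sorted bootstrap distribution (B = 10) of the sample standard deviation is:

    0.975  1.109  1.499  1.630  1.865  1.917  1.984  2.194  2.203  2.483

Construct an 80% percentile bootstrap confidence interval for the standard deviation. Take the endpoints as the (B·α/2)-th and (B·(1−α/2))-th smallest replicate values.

α = 0.20; lower rank = 10 × 0.100 = 1; upper rank = 10 × 0.900 = 9.
The 1st smallest replicate is 0.975; the 9th is 2.203.

(0.975, 2.203)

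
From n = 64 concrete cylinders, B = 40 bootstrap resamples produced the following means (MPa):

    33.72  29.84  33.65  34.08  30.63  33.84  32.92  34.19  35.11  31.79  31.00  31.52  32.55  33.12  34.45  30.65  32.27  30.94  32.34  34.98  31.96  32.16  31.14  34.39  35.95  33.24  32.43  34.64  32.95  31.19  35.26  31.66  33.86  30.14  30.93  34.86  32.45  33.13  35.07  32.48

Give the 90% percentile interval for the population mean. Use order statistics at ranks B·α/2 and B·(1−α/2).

(30.14, 35.11)

Sorted replicates: 29.84, 30.14, 30.63, 30.65, 30.93, 30.94, 31.00, 31.14, 31.19, 31.52, 31.66, 31.79, 31.96, 32.16, 32.27, 32.34, 32.43, 32.45, 32.48, 32.55, 32.92, 32.95, 33.12, 33.13, 33.24, 33.65, 33.72, 33.84, 33.86, 34.08, 34.19, 34.39, 34.45, 34.64, 34.86, 34.98, 35.07, 35.11, 35.26, 35.95
α = 0.10; lower rank = 40 × 0.050 = 2; upper rank = 40 × 0.950 = 38.
The 2nd smallest replicate is 30.14; the 38th is 35.11.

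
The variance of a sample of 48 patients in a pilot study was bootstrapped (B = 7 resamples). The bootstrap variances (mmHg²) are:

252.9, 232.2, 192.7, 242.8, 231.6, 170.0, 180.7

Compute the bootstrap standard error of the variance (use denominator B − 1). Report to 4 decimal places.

Bootstrap SE is the standard deviation of the 7 replicate variances.
Mean of replicates: (252.9 + 232.2 + 192.7 + 242.8 + 231.6 + 170.0 + 180.7) / 7 = 1502.90000 / 7 = 214.70000
Sum of squared deviations: (+38.20000)² + (+17.50000)² + (−22.00000)² + (+28.10000)² + (+16.90000)² + (−44.70000)² + (−34.00000)² = 6478.80000
Variance = 6478.80000 / 6 = 1079.80000
SE* = √1079.80000

SE* = 32.8603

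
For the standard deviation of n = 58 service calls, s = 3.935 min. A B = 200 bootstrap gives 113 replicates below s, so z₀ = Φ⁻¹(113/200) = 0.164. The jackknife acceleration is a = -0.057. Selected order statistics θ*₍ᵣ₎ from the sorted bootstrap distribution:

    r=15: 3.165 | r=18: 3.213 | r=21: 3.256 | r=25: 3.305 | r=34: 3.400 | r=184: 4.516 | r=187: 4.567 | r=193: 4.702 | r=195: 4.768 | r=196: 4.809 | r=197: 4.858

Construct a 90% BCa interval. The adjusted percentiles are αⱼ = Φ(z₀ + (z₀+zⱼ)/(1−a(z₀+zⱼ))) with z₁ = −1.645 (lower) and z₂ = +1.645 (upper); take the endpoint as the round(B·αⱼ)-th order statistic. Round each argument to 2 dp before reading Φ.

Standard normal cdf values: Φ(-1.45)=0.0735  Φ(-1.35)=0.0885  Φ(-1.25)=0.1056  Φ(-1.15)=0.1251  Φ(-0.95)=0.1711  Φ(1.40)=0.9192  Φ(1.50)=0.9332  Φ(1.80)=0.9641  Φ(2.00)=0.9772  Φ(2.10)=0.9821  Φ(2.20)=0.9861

Lower: z₀ + z₁ = 0.164 + (-1.645) = -1.481; 1 − a(z₀+z₁) = 1 − (-0.057)(-1.481) = 0.9156; argument = 0.164 + (-1.481)/0.9156 = -1.4535 → -1.45.
α₁ = Φ(-1.45) = 0.0735; rank = round(200 × 0.0735) = 15; θ*₍15₎ = 3.165.
Upper: z₀ + z₂ = 1.809; 1 − a(z₀+z₂) = 1.1031; argument = 1.8039 → 1.80; α₂ = 0.9641; rank = 193; θ*₍193₎ = 4.702.

(3.165, 4.702)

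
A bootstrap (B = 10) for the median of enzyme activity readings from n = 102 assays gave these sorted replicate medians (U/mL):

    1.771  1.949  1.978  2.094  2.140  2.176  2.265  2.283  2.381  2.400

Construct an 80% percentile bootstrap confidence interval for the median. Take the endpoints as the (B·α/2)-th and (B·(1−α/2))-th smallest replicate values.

(1.771, 2.381)

α = 0.20; lower rank = 10 × 0.100 = 1; upper rank = 10 × 0.900 = 9.
The 1st smallest replicate is 1.771; the 9th is 2.381.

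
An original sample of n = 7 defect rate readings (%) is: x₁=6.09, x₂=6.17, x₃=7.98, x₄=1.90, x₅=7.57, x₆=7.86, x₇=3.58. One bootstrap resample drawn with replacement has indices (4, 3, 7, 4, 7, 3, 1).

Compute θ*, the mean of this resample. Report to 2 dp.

Resample values: 1.90, 7.98, 3.58, 1.90, 3.58, 7.98, 6.09.
Mean = (1.90 + 7.98 + 3.58 + 1.90 + 3.58 + 7.98 + 6.09) / 7 = 33.010 / 7 = 4.72

θ* = 4.72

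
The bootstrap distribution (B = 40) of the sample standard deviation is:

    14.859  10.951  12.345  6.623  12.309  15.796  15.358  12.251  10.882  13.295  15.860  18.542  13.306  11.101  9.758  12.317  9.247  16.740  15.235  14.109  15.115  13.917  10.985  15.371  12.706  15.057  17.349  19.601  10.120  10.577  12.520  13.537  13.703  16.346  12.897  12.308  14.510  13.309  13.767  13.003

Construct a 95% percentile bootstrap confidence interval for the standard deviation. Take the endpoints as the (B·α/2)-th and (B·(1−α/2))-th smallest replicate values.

(6.623, 18.542)

Sorted replicates: 6.623, 9.247, 9.758, 10.120, 10.577, 10.882, 10.951, 10.985, 11.101, 12.251, 12.308, 12.309, 12.317, 12.345, 12.520, 12.706, 12.897, 13.003, 13.295, 13.306, 13.309, 13.537, 13.703, 13.767, 13.917, 14.109, 14.510, 14.859, 15.057, 15.115, 15.235, 15.358, 15.371, 15.796, 15.860, 16.346, 16.740, 17.349, 18.542, 19.601
α = 0.05; lower rank = 40 × 0.025 = 1; upper rank = 40 × 0.975 = 39.
The 1st smallest replicate is 6.623; the 39th is 18.542.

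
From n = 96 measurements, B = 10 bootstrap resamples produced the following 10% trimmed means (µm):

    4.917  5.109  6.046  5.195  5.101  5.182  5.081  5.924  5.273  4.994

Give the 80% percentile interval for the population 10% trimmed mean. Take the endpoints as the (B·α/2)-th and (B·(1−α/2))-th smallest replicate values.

(4.917, 5.924)

Sorted replicates: 4.917, 4.994, 5.081, 5.101, 5.109, 5.182, 5.195, 5.273, 5.924, 6.046
α = 0.20; lower rank = 10 × 0.100 = 1; upper rank = 10 × 0.900 = 9.
The 1st smallest replicate is 4.917; the 9th is 5.924.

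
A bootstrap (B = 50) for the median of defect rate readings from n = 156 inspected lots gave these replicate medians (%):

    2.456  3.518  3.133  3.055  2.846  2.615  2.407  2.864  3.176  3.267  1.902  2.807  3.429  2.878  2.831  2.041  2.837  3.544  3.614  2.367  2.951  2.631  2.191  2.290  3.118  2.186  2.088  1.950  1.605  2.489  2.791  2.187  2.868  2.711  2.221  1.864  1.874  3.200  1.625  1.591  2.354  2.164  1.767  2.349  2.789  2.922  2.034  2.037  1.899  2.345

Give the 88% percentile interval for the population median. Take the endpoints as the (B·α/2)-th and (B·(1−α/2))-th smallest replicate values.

(1.625, 3.429)

Sorted replicates: 1.591, 1.605, 1.625, 1.767, 1.864, 1.874, 1.899, 1.902, 1.950, 2.034, 2.037, 2.041, 2.088, 2.164, 2.186, 2.187, 2.191, 2.221, 2.290, 2.345, 2.349, 2.354, 2.367, 2.407, 2.456, 2.489, 2.615, 2.631, 2.711, 2.789, 2.791, 2.807, 2.831, 2.837, 2.846, 2.864, 2.868, 2.878, 2.922, 2.951, 3.055, 3.118, 3.133, 3.176, 3.200, 3.267, 3.429, 3.518, 3.544, 3.614
α = 0.12; lower rank = 50 × 0.060 = 3; upper rank = 50 × 0.940 = 47.
The 3rd smallest replicate is 1.625; the 47th is 3.429.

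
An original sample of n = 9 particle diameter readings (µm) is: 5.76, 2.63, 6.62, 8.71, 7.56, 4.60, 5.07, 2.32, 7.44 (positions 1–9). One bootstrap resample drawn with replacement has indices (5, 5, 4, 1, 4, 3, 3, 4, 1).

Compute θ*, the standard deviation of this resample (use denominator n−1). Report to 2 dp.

θ* = 1.21

Resample values: 7.56, 7.56, 8.71, 5.76, 8.71, 6.62, 6.62, 8.71, 5.76.
Mean = 7.3344; sum of squared deviations = 11.7568
s² = 11.7568 / 8 = 1.4696
s = √1.4696 = 1.21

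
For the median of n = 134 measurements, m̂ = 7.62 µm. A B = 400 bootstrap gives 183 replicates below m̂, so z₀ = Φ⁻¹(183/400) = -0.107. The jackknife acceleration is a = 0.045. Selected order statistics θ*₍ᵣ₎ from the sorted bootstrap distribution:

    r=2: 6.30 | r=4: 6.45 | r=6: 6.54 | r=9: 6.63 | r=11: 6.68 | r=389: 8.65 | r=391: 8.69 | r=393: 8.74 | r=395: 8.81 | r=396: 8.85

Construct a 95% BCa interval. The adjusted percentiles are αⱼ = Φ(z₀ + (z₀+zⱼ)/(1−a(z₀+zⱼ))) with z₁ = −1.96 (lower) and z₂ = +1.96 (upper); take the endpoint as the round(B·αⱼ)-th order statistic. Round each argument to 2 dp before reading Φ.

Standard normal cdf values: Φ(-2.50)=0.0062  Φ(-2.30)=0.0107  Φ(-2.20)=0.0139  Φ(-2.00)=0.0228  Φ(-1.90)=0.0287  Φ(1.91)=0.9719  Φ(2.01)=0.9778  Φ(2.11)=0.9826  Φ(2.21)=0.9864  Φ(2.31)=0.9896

(6.63, 8.65)

Lower: z₀ + z₁ = -0.107 + (-1.960) = -2.067; 1 − a(z₀+z₁) = 1 − (0.045)(-2.067) = 1.0930; argument = -0.107 + (-2.067)/1.0930 = -1.9981 → -2.00.
α₁ = Φ(-2.00) = 0.0228; rank = round(400 × 0.0228) = 9; θ*₍9₎ = 6.63.
Upper: z₀ + z₂ = 1.853; 1 − a(z₀+z₂) = 0.9166; argument = 1.9146 → 1.91; α₂ = 0.9719; rank = 389; θ*₍389₎ = 8.65.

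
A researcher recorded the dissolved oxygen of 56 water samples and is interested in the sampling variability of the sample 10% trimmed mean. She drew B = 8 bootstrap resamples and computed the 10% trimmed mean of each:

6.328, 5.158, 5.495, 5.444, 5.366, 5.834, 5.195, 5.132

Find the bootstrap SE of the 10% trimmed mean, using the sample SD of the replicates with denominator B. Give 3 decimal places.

Bootstrap SE is the standard deviation of the 8 replicate 10% trimmed means.
Mean of replicates: (6.328 + 5.158 + 5.495 + 5.444 + 5.366 + 5.834 + 5.195 + 5.132) / 8 = 43.9520 / 8 = 5.4940
Sum of squared deviations: (+0.8340)² + (−0.3360)² + (+0.0010)² + (−0.0500)² + (−0.1280)² + (+0.3400)² + (−0.2990)² + (−0.3620)² = 1.1634
Variance = 1.1634 / 8 = 0.1454
SE* = √0.1454

SE* = 0.381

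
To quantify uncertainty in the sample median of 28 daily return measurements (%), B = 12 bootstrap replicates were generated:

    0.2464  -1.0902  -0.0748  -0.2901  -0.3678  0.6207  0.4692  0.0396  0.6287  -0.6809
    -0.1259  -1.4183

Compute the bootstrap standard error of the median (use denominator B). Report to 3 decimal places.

SE* = 0.620

Bootstrap SE is the standard deviation of the 12 replicate medians.
Mean of replicates: (0.2464 + (-1.0902) + (-0.0748) + (-0.2901) + (-0.3678) + 0.6207 + 0.4692 + 0.0396 + 0.6287 + (-0.6809) + (-0.1259) + (-1.4183)) / 12 = -2.04340 / 12 = -0.17028
Sum of squared deviations: (+0.41668)² + (−0.91992)² + (+0.09548)² + (−0.11982)² + (−0.19752)² + (+0.79098)² + (+0.63948)² + (+0.20988)² + (+0.79898)² + (−0.51062)² + (+0.04438)² + (−1.24802)² = 4.61962
Variance = 4.61962 / 12 = 0.38497
SE* = √0.38497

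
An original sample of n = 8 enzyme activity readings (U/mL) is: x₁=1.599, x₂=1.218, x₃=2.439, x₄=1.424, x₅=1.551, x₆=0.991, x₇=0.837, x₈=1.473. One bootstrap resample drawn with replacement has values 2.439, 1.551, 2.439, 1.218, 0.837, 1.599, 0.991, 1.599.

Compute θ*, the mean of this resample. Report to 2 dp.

θ* = 1.58

Mean = (2.439 + 1.551 + 2.439 + 1.218 + 0.837 + 1.599 + 0.991 + 1.599) / 8 = 12.6730 / 8 = 1.58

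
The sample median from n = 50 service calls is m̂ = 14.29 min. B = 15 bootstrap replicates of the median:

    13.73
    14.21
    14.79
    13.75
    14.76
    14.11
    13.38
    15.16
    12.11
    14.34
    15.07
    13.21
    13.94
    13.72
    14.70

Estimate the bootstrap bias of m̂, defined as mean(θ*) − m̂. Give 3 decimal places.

bias = −0.225

mean(θ*) = (13.73 + 14.21 + 14.79 + 13.75 + 14.76 + 14.11 + 13.38 + 15.16 + 12.11 + 14.34 + 15.07 + 13.21 + 13.94 + 13.72 + 14.70) / 15 = 14.0653
bias = 14.0653 − 14.29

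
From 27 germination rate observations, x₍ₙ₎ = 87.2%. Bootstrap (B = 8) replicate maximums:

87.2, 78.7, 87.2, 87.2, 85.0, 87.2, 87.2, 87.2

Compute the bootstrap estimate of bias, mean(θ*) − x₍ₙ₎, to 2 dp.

mean(θ*) = (87.2 + 78.7 + 87.2 + 87.2 + 85.0 + 87.2 + 87.2 + 87.2) / 8 = 85.862
bias = 85.862 − 87.2

bias = −1.34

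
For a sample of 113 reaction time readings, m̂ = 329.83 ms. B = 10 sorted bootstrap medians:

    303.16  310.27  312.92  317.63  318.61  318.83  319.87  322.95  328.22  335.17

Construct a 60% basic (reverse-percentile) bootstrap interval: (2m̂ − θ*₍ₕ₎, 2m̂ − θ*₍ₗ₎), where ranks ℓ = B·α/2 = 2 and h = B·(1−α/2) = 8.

Percentile endpoints at ranks 2 and 8: θ*₍2₎ = 310.27, θ*₍8₎ = 322.95.
Basic interval reflects these around m̂:
  lower = 2 × 329.83 − 322.95 = 336.71
  upper = 2 × 329.83 − 310.27 = 349.39

(336.71, 349.39)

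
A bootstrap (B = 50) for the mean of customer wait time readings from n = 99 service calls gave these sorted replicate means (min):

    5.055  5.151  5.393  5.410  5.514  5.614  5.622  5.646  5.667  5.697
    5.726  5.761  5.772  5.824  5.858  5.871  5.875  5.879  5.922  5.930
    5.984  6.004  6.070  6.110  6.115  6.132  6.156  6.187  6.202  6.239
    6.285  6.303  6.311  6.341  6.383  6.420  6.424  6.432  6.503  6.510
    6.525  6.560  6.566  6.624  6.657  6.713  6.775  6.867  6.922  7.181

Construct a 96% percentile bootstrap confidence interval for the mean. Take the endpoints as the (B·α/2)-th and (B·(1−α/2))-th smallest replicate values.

(5.055, 6.922)

α = 0.04; lower rank = 50 × 0.020 = 1; upper rank = 50 × 0.980 = 49.
The 1st smallest replicate is 5.055; the 49th is 6.922.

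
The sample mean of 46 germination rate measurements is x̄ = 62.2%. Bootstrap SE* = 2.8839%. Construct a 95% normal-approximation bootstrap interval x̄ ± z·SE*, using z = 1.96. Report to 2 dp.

Margin = 1.96 × 2.8839 = 5.652
Interval: 62.2 ± 5.652

(56.55, 67.85)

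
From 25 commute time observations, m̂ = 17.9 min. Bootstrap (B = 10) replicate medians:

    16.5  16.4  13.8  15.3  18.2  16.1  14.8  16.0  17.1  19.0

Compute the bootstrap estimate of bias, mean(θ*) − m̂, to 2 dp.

mean(θ*) = (16.5 + 16.4 + 13.8 + 15.3 + 18.2 + 16.1 + 14.8 + 16.0 + 17.1 + 19.0) / 10 = 16.320
bias = 16.320 − 17.9

bias = −1.58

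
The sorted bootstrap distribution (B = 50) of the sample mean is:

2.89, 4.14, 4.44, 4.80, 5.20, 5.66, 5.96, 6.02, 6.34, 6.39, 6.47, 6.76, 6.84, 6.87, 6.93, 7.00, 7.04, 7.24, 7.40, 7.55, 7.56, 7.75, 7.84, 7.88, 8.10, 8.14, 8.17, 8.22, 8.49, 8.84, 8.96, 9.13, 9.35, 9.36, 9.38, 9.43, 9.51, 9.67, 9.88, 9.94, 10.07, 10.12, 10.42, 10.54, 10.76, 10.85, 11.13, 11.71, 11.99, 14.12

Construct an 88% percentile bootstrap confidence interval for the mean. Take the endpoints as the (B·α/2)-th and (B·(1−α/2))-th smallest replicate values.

(4.44, 11.13)

α = 0.12; lower rank = 50 × 0.060 = 3; upper rank = 50 × 0.940 = 47.
The 3rd smallest replicate is 4.44; the 47th is 11.13.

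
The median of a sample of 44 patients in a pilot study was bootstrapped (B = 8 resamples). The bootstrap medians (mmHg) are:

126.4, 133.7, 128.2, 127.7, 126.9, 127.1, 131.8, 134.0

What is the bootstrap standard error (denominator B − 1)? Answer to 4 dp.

SE* = 3.1676

Bootstrap SE is the standard deviation of the 8 replicate medians.
Mean of replicates: (126.4 + 133.7 + 128.2 + 127.7 + 126.9 + 127.1 + 131.8 + 134.0) / 8 = 1035.80000 / 8 = 129.47500
Sum of squared deviations: (−3.07500)² + (+4.22500)² + (−1.27500)² + (−1.77500)² + (−2.57500)² + (−2.37500)² + (+2.32500)² + (+4.52500)² = 70.23500
Variance = 70.23500 / 7 = 10.03357
SE* = √10.03357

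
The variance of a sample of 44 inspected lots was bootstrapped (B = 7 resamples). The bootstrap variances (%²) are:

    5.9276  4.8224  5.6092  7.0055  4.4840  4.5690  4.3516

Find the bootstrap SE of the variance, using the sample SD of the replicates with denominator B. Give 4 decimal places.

Bootstrap SE is the standard deviation of the 7 replicate variances.
Mean of replicates: (5.9276 + 4.8224 + 5.6092 + 7.0055 + 4.4840 + 4.5690 + 4.3516) / 7 = 36.76930 / 7 = 5.25276
Sum of squared deviations: (+0.67484)² + (−0.43036)² + (+0.35644)² + (+1.75274)² + (−0.76876)² + (−0.68376)² + (−0.90116)² = 5.71037
Variance = 5.71037 / 7 = 0.81577
SE* = √0.81577

SE* = 0.9032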